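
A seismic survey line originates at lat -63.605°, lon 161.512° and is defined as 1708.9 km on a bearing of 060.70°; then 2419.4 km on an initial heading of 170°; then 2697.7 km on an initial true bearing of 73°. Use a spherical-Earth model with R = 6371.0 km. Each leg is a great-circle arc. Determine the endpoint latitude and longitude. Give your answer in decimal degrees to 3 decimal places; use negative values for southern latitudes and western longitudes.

latitude -57.978°, longitude -113.534°

Apply the spherical direct solution leg by leg, carrying full precision between legs.
Leg 1: from (-63.605°, 161.512°), δ = 1708.9/6371 = 0.268231 rad, θ = 60.7° → φ = -53.713°, λ = -175.501°.
Leg 2: from (-53.713°, -175.501°), δ = 2419.4/6371 = 0.379752 rad, θ = 170° → φ = -74.728°, λ = -161.356°.
Leg 3: from (-74.728°, -161.356°), δ = 2697.7/6371 = 0.423434 rad, θ = 73° → φ = -57.978°, λ = -113.534°.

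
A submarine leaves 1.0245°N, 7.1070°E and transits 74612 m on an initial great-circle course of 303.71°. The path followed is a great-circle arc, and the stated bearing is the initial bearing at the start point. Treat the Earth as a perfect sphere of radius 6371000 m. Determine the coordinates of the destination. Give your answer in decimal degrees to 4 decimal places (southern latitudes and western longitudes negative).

latitude 1.3968°, longitude 6.5487°

Angular distance δ = d/R = 74612 / 6371000 = 0.011711 rad.
With φ₁ = 1.0245° = 0.017881 rad and θ = 303.71° = 5.300739 rad:
Applying the spherical law of cosines for sides, sin φ₂ = sin φ₁ cos δ + cos φ₁ sin δ cos θ = 0.024377, so φ₂ = 1.3968°.
Then Δλ = atan2(-0.009740, 0.999496) = -0.009745 rad, from sin θ sin δ cos φ₁ over cos δ − sin φ₁ sin φ₂.
Hence λ₂ = 7.1070° + -0.5583° = 6.5487°.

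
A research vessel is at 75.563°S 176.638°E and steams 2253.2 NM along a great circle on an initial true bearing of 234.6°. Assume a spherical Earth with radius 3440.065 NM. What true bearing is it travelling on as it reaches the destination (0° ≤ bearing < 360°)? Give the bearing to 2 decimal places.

final bearing 336.85°

Central angle δ = d/R = 0.654988 rad.
With φ₁ = -75.563° = -1.318823 rad and θ = 234.6° = 4.094542 rad:
sin φ₂ = sin φ₁ cos δ + cos φ₁ sin δ cos θ = (-0.968422)(0.793055) + (0.249315)(0.609149)(-0.579281) = -0.855988
φ₂ = asin(-0.855988) = -1.027459 rad = -58.869°.
For the longitude increment, Δλ = atan2( sin θ sin δ cos φ₁, cos δ − sin φ₁ sin φ₂ ) = atan2(-0.123794, -0.035903) = -106.173°.
Hence λ₂ = 176.638° + -106.173° = 70.465°.
The forward bearing on arrival equals the back-azimuth from the destination plus 180°.
Back-azimuth from P₂ (-58.87°, 70.46°) to P₁ (-75.56°, 176.64°), with Δλ' = λ₁ − λ₂ = 106.17°: atan2( sin Δλ' cos φ₁ , cos φ₂ sin φ₁ − sin φ₂ cos φ₁ cos Δλ' ) = 156.85°.
Final bearing = (156.85° + 180°) mod 360° = 336.85°.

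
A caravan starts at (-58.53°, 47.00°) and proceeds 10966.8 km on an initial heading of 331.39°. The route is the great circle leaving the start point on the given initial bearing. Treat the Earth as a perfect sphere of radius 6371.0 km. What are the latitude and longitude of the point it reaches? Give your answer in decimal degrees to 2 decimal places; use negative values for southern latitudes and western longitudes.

latitude 35.53°, longitude 11.43°

δ = 10966.8/6371 = 1.721362 rad (98.6268°).
With φ₁ = -58.53° = -1.021541 rad and θ = 331.39° = 5.783847 rad:
Applying the spherical law of cosines for sides, sin φ₂ = sin φ₁ cos δ + cos φ₁ sin δ cos θ = 0.581059, so φ₂ = 35.53°.
For the longitude increment, Δλ = atan2( sin θ sin δ cos φ₁, cos δ − sin φ₁ sin φ₂ ) = atan2(-0.247154, 0.345595) = -35.57°.
λ₂ = 47.00° + -35.57° = 11.43°.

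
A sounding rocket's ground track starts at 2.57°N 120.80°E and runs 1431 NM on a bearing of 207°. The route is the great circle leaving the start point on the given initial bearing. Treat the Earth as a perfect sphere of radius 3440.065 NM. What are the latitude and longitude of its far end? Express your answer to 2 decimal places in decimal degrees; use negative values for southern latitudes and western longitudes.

The arc subtends δ = 1431/3440.065 = 0.415981 rad at the centre.
Start latitude φ₁ = 0.044855 rad; initial bearing θ = 3.612832 rad.
Destination latitude: φ₂ = arcsin( sin φ₁ cos δ + cos φ₁ sin δ cos θ ) = arcsin(-0.318666) = -18.58°.
For the longitude increment, Δλ = atan2( sin θ sin δ cos φ₁, cos δ − sin φ₁ sin φ₂ ) = atan2(-0.183267, 0.929010) = -11.16°.
λ₂ = 120.80° + -11.16° = 109.64°.

latitude -18.58°, longitude 109.64°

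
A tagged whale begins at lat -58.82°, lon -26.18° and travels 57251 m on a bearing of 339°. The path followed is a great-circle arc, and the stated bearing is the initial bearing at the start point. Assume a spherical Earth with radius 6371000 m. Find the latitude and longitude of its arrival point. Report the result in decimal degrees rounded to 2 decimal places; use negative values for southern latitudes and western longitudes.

Angular distance δ = d/R = 57251 / 6371000 = 0.008986 rad.
Converting: φ₁ = -1.026603 rad, θ = 5.916666 rad.
Destination latitude: φ₂ = arcsin( sin φ₁ cos δ + cos φ₁ sin δ cos θ ) = arcsin(-0.851167) = -58.34°.
For the longitude increment, Δλ = atan2( sin θ sin δ cos φ₁, cos δ − sin φ₁ sin φ₂ ) = atan2(-0.001667, 0.271748) = -0.35°.
λ₂ = λ₁ + Δλ = -26.53°.

latitude -58.34°, longitude -26.53°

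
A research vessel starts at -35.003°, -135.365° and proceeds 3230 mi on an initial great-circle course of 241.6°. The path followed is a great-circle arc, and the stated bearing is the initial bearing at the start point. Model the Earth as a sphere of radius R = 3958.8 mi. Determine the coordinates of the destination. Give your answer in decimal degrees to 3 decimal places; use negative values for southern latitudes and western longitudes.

The arc subtends δ = 3230/3958.8 = 0.815904 rad at the centre.
Start latitude φ₁ = -0.610918 rad; initial bearing θ = 4.216715 rad.
Destination latitude: φ₂ = arcsin( sin φ₁ cos δ + cos φ₁ sin δ cos θ ) = arcsin(-0.676809) = -42.595°.
For the longitude increment, Δλ = atan2( sin θ sin δ cos φ₁, cos δ − sin φ₁ sin φ₂ ) = atan2(-0.524801, 0.296980) = -60.495°.
λ₂ = -135.365° + -60.495° = -195.860°, normalized to (−180°, 180°] → 164.140°.

latitude -42.595°, longitude 164.140°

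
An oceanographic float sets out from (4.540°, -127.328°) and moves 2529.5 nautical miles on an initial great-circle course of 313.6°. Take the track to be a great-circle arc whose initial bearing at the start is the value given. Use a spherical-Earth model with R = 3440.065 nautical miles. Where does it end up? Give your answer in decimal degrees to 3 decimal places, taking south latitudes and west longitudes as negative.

latitude 31.323°, longitude -161.985°

Angular distance δ = d/R = 2529.5 / 3440.065 = 0.735306 rad.
Start latitude φ₁ = 0.079238 rad; initial bearing θ = 5.473353 rad.
sin φ₂ = sin φ₁ cos δ + cos φ₁ sin δ cos θ = (0.079155)(0.741626) + (0.996862)(0.670814)(0.689620) = 0.519858
φ₂ = asin(0.519858) = 0.546685 rad = 31.323°.
Δλ = atan2( sin θ sin δ cos φ₁ , cos δ − sin φ₁ sin φ₂ ) = atan2(-0.484260, 0.700476) = -0.604884 rad = -34.657°.
λ₂ = -127.328° + -34.657° = -161.985°.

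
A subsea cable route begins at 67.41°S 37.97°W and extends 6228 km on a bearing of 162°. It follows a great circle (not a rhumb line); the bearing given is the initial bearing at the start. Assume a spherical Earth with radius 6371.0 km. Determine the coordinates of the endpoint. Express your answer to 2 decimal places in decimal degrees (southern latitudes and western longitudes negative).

latitude -54.99°, longitude 115.50°

δ = 6228/6371 = 0.977555 rad (56.0097°).
Converting: φ₁ = -1.176526 rad, θ = 2.827433 rad.
sin φ₂ = sin φ₁ cos δ + cos φ₁ sin δ cos θ = (-0.923277)(0.559052) + (0.384134)(0.829133)(-0.951057) = -0.819070
φ₂ = asin(-0.819070) = -0.959787 rad = -54.99°.
For the longitude increment, Δλ = atan2( sin θ sin δ cos φ₁, cos δ − sin φ₁ sin φ₂ ) = atan2(0.098421, -0.197177) = 153.47°.
λ₂ = -37.97° + 153.47° = 115.50°.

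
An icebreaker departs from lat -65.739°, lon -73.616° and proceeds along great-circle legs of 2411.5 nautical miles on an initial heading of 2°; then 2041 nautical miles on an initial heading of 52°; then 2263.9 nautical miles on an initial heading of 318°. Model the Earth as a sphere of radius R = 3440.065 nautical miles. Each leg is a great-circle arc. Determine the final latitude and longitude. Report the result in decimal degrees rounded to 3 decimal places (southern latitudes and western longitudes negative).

Apply the spherical direct solution leg by leg, carrying full precision between legs.
Leg 1: from (-65.739°, -73.616°), δ = 2411.5/3440.065 = 0.701004 rad, θ = 2° → φ = -25.585°, λ = -72.186°.
Leg 2: from (-25.585°, -72.186°), δ = 2041/3440.065 = 0.593303 rad, θ = 52° → φ = -2.727°, λ = -46.013°.
Leg 3: from (-2.727°, -46.013°), δ = 2263.9/3440.065 = 0.658098 rad, θ = 318° → φ = 24.605°, λ = -72.765°.

latitude 24.605°, longitude -72.765°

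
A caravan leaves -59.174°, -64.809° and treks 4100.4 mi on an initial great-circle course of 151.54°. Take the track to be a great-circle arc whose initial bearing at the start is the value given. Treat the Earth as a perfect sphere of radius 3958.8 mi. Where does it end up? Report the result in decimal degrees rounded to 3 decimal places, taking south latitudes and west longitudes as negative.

latitude -55.627°, longitude 68.628°

The arc subtends δ = 4100.4/3958.8 = 1.035768 rad at the centre.
With φ₁ = -59.174° = -1.032781 rad and θ = 151.54° = 2.644872 rad:
Applying the spherical law of cosines for sides, sin φ₂ = sin φ₁ cos δ + cos φ₁ sin δ cos θ = -0.825384, so φ₂ = -55.627°.
Then Δλ = atan2(0.210072, -0.198915) = 2.328922 rad, from sin θ sin δ cos φ₁ over cos δ − sin φ₁ sin φ₂.
Hence λ₂ = -64.809° + 133.437° = 68.628°.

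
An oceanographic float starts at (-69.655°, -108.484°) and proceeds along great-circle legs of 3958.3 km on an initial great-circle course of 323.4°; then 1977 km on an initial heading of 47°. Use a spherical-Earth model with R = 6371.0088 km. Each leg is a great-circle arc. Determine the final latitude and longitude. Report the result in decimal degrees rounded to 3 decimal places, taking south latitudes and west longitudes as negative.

latitude -23.870°, longitude -120.057°

Apply the spherical direct solution leg by leg, carrying full precision between legs.
Leg 1: from (-69.655°, -108.484°), δ = 3958.3/6371.0088 = 0.621299 rad, θ = 323.4° → φ = -36.865°, λ = -134.192°.
Leg 2: from (-36.865°, -134.192°), δ = 1977/6371.0088 = 0.310312 rad, θ = 47° → φ = -23.870°, λ = -120.057°.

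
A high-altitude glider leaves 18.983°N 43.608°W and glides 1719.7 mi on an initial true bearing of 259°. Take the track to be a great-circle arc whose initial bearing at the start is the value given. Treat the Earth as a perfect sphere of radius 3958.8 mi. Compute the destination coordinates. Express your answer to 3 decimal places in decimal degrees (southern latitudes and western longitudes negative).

latitude 12.658°, longitude -68.659°

Central angle δ = d/R = 0.434399 rad.
Converting: φ₁ = 0.331316 rad, θ = 4.520403 rad.
Destination latitude: φ₂ = arcsin( sin φ₁ cos δ + cos φ₁ sin δ cos θ ) = arcsin(0.219138) = 12.658°.
Δλ = atan2( sin θ sin δ cos φ₁ , cos δ − sin φ₁ sin φ₂ ) = atan2(-0.390665, 0.835840) = -0.437223 rad = -25.051°.
Hence λ₂ = -43.608° + -25.051° = -68.659°.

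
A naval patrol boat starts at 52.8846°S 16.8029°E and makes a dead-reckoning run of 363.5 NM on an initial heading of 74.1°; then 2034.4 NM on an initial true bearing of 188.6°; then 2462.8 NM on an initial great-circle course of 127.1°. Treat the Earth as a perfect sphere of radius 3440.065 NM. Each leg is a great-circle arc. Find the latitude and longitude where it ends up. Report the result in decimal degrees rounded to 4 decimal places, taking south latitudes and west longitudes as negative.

Apply the spherical direct solution leg by leg, carrying full precision between legs.
Leg 1: from (-52.8846°, 16.8029°), δ = 363.5/3440.065 = 0.105667 rad, θ = 74.1° → φ = -50.8539°, λ = 26.0490°.
Leg 2: from (-50.8539°, 26.0490°), δ = 2034.4/3440.065 = 0.591384 rad, θ = 188.6° → φ = -82.6701°, λ = -14.7526°.
Leg 3: from (-82.6701°, -14.7526°), δ = 2462.8/3440.065 = 0.715917 rad, θ = 127.1° → φ = -53.0190°, λ = 104.7670°.

latitude -53.0190°, longitude 104.7670°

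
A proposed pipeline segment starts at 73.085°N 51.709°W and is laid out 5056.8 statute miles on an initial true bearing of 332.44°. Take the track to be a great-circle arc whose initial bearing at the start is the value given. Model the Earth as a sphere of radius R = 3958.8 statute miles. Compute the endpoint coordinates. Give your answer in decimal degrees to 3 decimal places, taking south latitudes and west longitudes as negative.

latitude 31.577°, longitude 159.615°

Central angle δ = d/R = 1.277357 rad.
With φ₁ = 73.085° = 1.275574 rad and θ = 332.44° = 5.802173 rad:
sin φ₂ = sin φ₁ cos δ + cos φ₁ sin δ cos θ = (0.956737)(0.289246) + (0.290953)(0.957255)(0.886527) = 0.523645
φ₂ = asin(0.523645) = 0.551123 rad = 31.577°.
Δλ = atan2( sin θ sin δ cos φ₁ , cos δ − sin φ₁ sin φ₂ ) = atan2(-0.128863, -0.211744) = -2.594889 rad = -148.676°.
λ₂ = -51.709° + -148.676° = -200.385°, normalized to (−180°, 180°] → 159.615°.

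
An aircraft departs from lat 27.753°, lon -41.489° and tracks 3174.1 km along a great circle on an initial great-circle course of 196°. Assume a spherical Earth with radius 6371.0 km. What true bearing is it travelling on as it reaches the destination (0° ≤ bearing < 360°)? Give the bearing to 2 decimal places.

final bearing 194.12°

Central angle δ = d/R = 0.498211 rad.
Converting: φ₁ = 0.484381 rad, θ = 3.420845 rad.
Applying the spherical law of cosines for sides, sin φ₂ = sin φ₁ cos δ + cos φ₁ sin δ cos θ = 0.002553, so φ₂ = 0.146°.
Δλ = atan2( sin θ sin δ cos φ₁ , cos δ − sin φ₁ sin φ₂ ) = atan2(-0.116563, 0.877250) = -0.132099 rad = -7.569°.
Hence λ₂ = -41.489° + -7.569° = -49.058°.
The forward bearing on arrival equals the back-azimuth from the destination plus 180°.
Back-azimuth from P₂ (0.15°, -49.06°) to P₁ (27.75°, -41.49°), with Δλ' = λ₁ − λ₂ = 7.57°: atan2( sin Δλ' cos φ₁ , cos φ₂ sin φ₁ − sin φ₂ cos φ₁ cos Δλ' ) = 14.12°.
Final bearing = (14.12° + 180°) mod 360° = 194.12°.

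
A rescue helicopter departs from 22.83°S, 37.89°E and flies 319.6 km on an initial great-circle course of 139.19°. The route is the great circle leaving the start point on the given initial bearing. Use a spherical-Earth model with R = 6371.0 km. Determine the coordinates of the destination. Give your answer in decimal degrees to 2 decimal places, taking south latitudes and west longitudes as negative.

Angular distance δ = d/R = 319.6 / 6371 = 0.050165 rad.
Start latitude φ₁ = -0.398459 rad; initial bearing θ = 2.429324 rad.
Applying the spherical law of cosines for sides, sin φ₂ = sin φ₁ cos δ + cos φ₁ sin δ cos θ = -0.422490, so φ₂ = -24.99°.
For the longitude increment, Δλ = atan2( sin θ sin δ cos φ₁, cos δ − sin φ₁ sin φ₂ ) = atan2(0.030204, 0.834817) = 2.07°.
λ₂ = 37.89° + 2.07° = 39.96°.

latitude -24.99°, longitude 39.96°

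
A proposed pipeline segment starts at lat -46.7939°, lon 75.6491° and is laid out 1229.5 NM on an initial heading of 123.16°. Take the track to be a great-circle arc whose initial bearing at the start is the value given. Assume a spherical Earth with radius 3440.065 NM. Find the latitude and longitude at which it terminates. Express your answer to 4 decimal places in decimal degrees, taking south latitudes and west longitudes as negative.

The arc subtends δ = 1229.5/3440.065 = 0.357406 rad at the centre.
Start latitude φ₁ = -0.816708 rad; initial bearing θ = 2.149548 rad.
Destination latitude: φ₂ = arcsin( sin φ₁ cos δ + cos φ₁ sin δ cos θ ) = arcsin(-0.813843) = -54.4732°.
Δλ = atan2( sin θ sin δ cos φ₁ , cos δ − sin φ₁ sin φ₂ ) = atan2(0.200507, 0.343600) = 0.528234 rad = 30.2656°.
Hence λ₂ = 75.6491° + 30.2656° = 105.9147°.

latitude -54.4732°, longitude 105.9147°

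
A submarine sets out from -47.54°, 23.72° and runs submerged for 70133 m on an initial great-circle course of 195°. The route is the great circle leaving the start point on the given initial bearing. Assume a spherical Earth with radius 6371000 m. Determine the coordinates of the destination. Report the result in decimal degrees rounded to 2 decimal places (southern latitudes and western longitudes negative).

δ = 70133/6371000 = 0.011008 rad (0.6307°).
Converting: φ₁ = -0.829730 rad, θ = 3.403392 rad.
Applying the spherical law of cosines for sides, sin φ₂ = sin φ₁ cos δ + cos φ₁ sin δ cos θ = -0.744882, so φ₂ = -48.15°.
Then Δλ = atan2(-0.001923, 0.450404) = -0.004270 rad, from sin θ sin δ cos φ₁ over cos δ − sin φ₁ sin φ₂.
λ₂ = 23.72° + -0.24° = 23.48°.

latitude -48.15°, longitude 23.48°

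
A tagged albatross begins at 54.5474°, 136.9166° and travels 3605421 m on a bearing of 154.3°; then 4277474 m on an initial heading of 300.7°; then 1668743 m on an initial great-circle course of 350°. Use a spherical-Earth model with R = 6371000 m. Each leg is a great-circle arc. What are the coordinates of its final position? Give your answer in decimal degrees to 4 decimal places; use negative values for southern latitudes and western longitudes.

latitude 52.2316°, longitude 105.0507°

Apply the spherical direct solution leg by leg, carrying full precision between legs.
Leg 1: from (54.5474°, 136.9166°), δ = 3605421/6371000 = 0.565911 rad, θ = 154.3° → φ = 24.0393°, λ = 151.6667°.
Leg 2: from (24.0393°, 151.6667°), δ = 4277474/6371000 = 0.671398 rad, θ = 300.7° → φ = 37.5171°, λ = 109.2609°.
Leg 3: from (37.5171°, 109.2609°), δ = 1668743/6371000 = 0.261928 rad, θ = 350° → φ = 52.2316°, λ = 105.0507°.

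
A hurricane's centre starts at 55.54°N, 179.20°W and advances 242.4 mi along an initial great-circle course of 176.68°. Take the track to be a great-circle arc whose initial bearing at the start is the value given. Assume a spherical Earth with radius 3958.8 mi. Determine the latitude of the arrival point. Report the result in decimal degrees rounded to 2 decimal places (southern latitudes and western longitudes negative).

latitude 52.04°

The arc subtends δ = 242.4/3958.8 = 0.061231 rad at the centre.
Start latitude φ₁ = 0.969356 rad; initial bearing θ = 3.083648 rad.
Destination latitude: φ₂ = arcsin( sin φ₁ cos δ + cos φ₁ sin δ cos θ ) = arcsin(0.788410) = 52.04°.
Δλ = atan2( sin θ sin δ cos φ₁ , cos δ − sin φ₁ sin φ₂ ) = atan2(0.002005, 0.348065) = 0.005761 rad = 0.33°.
λ₂ = -179.20° + 0.33° = -178.87°.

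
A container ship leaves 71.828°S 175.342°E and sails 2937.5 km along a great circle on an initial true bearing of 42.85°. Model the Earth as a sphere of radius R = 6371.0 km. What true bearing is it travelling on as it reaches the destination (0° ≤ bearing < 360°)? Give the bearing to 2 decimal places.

final bearing 18.68°

δ = 2937.5/6371 = 0.461074 rad (26.4176°).
Converting: φ₁ = -1.253635 rad, θ = 0.747874 rad.
Destination latitude: φ₂ = arcsin( sin φ₁ cos δ + cos φ₁ sin δ cos θ ) = arcsin(-0.749182) = -48.520°.
Then Δλ = atan2(0.094364, 0.183759) = 0.474407 rad, from sin θ sin δ cos φ₁ over cos δ − sin φ₁ sin φ₂.
λ₂ = 175.342° + 27.181° = 202.523°, normalized to (−180°, 180°] → -157.477°.
The forward bearing on arrival equals the back-azimuth from the destination plus 180°.
Back-azimuth from P₂ (-48.52°, -157.48°) to P₁ (-71.83°, 175.34°), with Δλ' = λ₁ − λ₂ = 332.82°: atan2( sin Δλ' cos φ₁ , cos φ₂ sin φ₁ − sin φ₂ cos φ₁ cos Δλ' ) = 198.68°.
Final bearing = (198.68° + 180°) mod 360° = 18.68°.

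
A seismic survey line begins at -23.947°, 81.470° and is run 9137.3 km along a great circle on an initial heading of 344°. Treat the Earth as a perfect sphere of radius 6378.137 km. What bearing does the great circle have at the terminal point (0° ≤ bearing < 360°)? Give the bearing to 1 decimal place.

final bearing 334.3°

δ = 9137.3/6378.137 = 1.432597 rad (82.0818°).
With φ₁ = -23.947° = -0.417954 rad and θ = 344° = 6.003933 rad:
Destination latitude: φ₂ = arcsin( sin φ₁ cos δ + cos φ₁ sin δ cos θ ) = arcsin(0.814226) = 54.511°.
For the longitude increment, Δλ = atan2( sin θ sin δ cos φ₁, cos δ − sin φ₁ sin φ₂ ) = atan2(-0.249509, 0.468247) = -28.051°.
Hence λ₂ = 81.470° + -28.051° = 53.419°.
The forward bearing on arrival equals the back-azimuth from the destination plus 180°.
Back-azimuth from P₂ (54.5°, 53.4°) to P₁ (-23.9°, 81.5°), with Δλ' = λ₁ − λ₂ = 28.1°: atan2( sin Δλ' cos φ₁ , cos φ₂ sin φ₁ − sin φ₂ cos φ₁ cos Δλ' ) = 154.3°.
Final bearing = (154.3° + 180°) mod 360° = 334.3°.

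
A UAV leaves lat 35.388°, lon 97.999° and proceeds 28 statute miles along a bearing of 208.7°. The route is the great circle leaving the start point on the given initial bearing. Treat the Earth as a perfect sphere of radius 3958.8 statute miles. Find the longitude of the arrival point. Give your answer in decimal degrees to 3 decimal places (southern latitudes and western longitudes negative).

Central angle δ = d/R = 0.007073 rad.
With φ₁ = 35.388° = 0.617637 rad and θ = 208.7° = 3.642502 rad:
Applying the spherical law of cosines for sides, sin φ₂ = sin φ₁ cos δ + cos φ₁ sin δ cos θ = 0.574038, so φ₂ = 35.032°.
Then Δλ = atan2(-0.002769, 0.667543) = -0.004148 rad, from sin θ sin δ cos φ₁ over cos δ − sin φ₁ sin φ₂.
λ₂ = 97.999° + -0.238° = 97.761°.

longitude 97.761°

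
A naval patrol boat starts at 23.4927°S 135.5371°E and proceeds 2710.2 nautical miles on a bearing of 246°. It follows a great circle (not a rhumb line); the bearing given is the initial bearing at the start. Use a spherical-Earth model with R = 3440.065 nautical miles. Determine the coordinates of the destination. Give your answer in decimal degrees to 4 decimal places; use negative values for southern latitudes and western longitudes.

δ = 2710.2/3440.065 = 0.787834 rad (45.1396°).
Start latitude φ₁ = -0.410025 rad; initial bearing θ = 4.293510 rad.
Applying the spherical law of cosines for sides, sin φ₂ = sin φ₁ cos δ + cos φ₁ sin δ cos θ = -0.545597, so φ₂ = -33.0654°.
For the longitude increment, Δλ = atan2( sin θ sin δ cos φ₁, cos δ − sin φ₁ sin φ₂ ) = atan2(-0.593871, 0.487890) = -50.5955°.
λ₂ = λ₁ + Δλ = 84.9416°.

latitude -33.0654°, longitude 84.9416°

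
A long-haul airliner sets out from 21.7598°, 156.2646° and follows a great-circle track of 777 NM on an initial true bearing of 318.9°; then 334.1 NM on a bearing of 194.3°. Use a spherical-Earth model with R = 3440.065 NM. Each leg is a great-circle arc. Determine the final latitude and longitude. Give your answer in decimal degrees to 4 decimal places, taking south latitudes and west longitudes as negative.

latitude 25.7995°, longitude 144.8293°

Apply the spherical direct solution leg by leg, carrying full precision between legs.
Leg 1: from (21.7598°, 156.2646°), δ = 777/3440.065 = 0.225868 rad, θ = 318.9° → φ = 31.2007°, λ = 146.3537°.
Leg 2: from (31.2007°, 146.3537°), δ = 334.1/3440.065 = 0.097120 rad, θ = 194.3° → φ = 25.7995°, λ = 144.8293°.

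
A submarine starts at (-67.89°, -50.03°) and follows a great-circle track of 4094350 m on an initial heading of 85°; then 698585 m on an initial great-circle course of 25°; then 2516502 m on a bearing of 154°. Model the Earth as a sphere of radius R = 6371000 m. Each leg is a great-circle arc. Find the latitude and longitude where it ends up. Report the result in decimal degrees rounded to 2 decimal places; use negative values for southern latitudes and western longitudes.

Apply the spherical direct solution leg by leg, carrying full precision between legs.
Leg 1: from (-67.89°, -50.03°), δ = 4094350/6371000 = 0.642654 rad, θ = 85° → φ = -46.22°, λ = 9.61°.
Leg 2: from (-46.22°, 9.61°), δ = 698585/6371000 = 0.109651 rad, θ = 25° → φ = -40.47°, λ = 13.10°.
Leg 3: from (-40.47°, 13.10°), δ = 2516502/6371000 = 0.394993 rad, θ = 154° → φ = -59.56°, λ = 32.55°.

latitude -59.56°, longitude 32.55°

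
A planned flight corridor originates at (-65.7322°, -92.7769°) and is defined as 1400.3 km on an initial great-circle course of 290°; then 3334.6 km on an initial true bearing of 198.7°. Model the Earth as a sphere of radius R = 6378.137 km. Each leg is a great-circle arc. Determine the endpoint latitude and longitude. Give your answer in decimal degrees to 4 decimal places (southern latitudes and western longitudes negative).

Apply the spherical direct solution leg by leg, carrying full precision between legs.
Leg 1: from (-65.7322°, -92.7769°), δ = 1400.3/6378.137 = 0.219547 rad, θ = 290° → φ = -59.2198°, λ = -116.3496°.
Leg 2: from (-59.2198°, -116.3496°), δ = 3334.6/6378.137 = 0.522817 rad, θ = 198.7° → φ = -80.5423°, λ = 166.6789°.

latitude -80.5423°, longitude 166.6789°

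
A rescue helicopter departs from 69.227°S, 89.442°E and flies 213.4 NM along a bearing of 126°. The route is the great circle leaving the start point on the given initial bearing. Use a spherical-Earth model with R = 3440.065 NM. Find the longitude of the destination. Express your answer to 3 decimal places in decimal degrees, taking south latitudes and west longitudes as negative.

The arc subtends δ = 213.4/3440.065 = 0.062034 rad at the centre.
Converting: φ₁ = -1.208239 rad, θ = 2.199115 rad.
sin φ₂ = sin φ₁ cos δ + cos φ₁ sin δ cos θ = (-0.934993)(0.998077) + (0.354666)(0.061994)(-0.587785) = -0.946118
φ₂ = asin(-0.946118) = -1.241031 rad = -71.106°.
For the longitude increment, Δλ = atan2( sin θ sin δ cos φ₁, cos δ − sin φ₁ sin φ₂ ) = atan2(0.017788, 0.113463) = 8.910°.
λ₂ = λ₁ + Δλ = 98.352°.

longitude 98.352°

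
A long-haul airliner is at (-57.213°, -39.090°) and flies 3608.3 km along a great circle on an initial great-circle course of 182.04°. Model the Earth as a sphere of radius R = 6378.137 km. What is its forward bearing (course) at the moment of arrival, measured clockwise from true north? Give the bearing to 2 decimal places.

Central angle δ = d/R = 0.565729 rad.
Start latitude φ₁ = -0.998555 rad; initial bearing θ = 3.177197 rad.
Destination latitude: φ₂ = arcsin( sin φ₁ cos δ + cos φ₁ sin δ cos θ ) = arcsin(-0.999795) = -88.839°.
Δλ = atan2( sin θ sin δ cos φ₁ , cos δ − sin φ₁ sin φ₂ ) = atan2(-0.010333, 0.003681) = -1.228587 rad = -70.393°.
λ₂ = -39.090° + -70.393° = -109.483°.
The forward bearing on arrival equals the back-azimuth from the destination plus 180°.
Back-azimuth from P₂ (-88.84°, -109.48°) to P₁ (-57.21°, -39.09°), with Δλ' = λ₁ − λ₂ = 70.39°: atan2( sin Δλ' cos φ₁ , cos φ₂ sin φ₁ − sin φ₂ cos φ₁ cos Δλ' ) = 72.11°.
Final bearing = (72.11° + 180°) mod 360° = 252.11°.

final bearing 252.11°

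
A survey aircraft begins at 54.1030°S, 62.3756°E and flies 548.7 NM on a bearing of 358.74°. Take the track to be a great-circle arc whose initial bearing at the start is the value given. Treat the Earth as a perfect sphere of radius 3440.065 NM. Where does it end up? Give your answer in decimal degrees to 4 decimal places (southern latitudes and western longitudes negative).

latitude -44.9660°, longitude 62.0928°

δ = 548.7/3440.065 = 0.159503 rad (9.1388°).
Converting: φ₁ = -0.944275 rad, θ = 6.261194 rad.
Destination latitude: φ₂ = arcsin( sin φ₁ cos δ + cos φ₁ sin δ cos θ ) = arcsin(-0.706687) = -44.9660°.
Then Δλ = atan2(-0.002048, 0.414839) = -0.004936 rad, from sin θ sin δ cos φ₁ over cos δ − sin φ₁ sin φ₂.
λ₂ = λ₁ + Δλ = 62.0928°.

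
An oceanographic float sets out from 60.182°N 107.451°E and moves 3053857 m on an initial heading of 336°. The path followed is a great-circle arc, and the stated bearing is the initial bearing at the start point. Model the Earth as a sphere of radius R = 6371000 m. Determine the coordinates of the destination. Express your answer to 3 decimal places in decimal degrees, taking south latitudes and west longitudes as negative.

latitude 78.330°, longitude 39.419°

δ = 3053857/6371000 = 0.479337 rad (27.4640°).
With φ₁ = 60.182° = 1.050374 rad and θ = 336° = 5.864306 rad:
Destination latitude: φ₂ = arcsin( sin φ₁ cos δ + cos φ₁ sin δ cos θ ) = arcsin(0.979330) = 78.330°.
For the longitude increment, Δλ = atan2( sin θ sin δ cos φ₁, cos δ − sin φ₁ sin φ₂ ) = atan2(-0.093275, 0.037625) = -68.032°.
Hence λ₂ = 107.451° + -68.032° = 39.419°.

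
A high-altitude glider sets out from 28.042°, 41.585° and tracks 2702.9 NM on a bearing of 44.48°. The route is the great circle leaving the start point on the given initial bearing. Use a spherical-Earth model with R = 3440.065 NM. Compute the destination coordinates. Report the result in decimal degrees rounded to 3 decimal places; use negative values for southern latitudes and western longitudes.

Angular distance δ = d/R = 2702.9 / 3440.065 = 0.785712 rad.
Converting: φ₁ = 0.489425 rad, θ = 0.776322 rad.
sin φ₂ = sin φ₁ cos δ + cos φ₁ sin δ cos θ = (0.470119)(0.706885) + (0.882603)(0.707329)(0.713495) = 0.777748
φ₂ = asin(0.777748) = 0.891075 rad = 51.055°.
Then Δλ = atan2(0.437416, 0.341251) = 0.908275 rad, from sin θ sin δ cos φ₁ over cos δ − sin φ₁ sin φ₂.
λ₂ = 41.585° + 52.040° = 93.625°.

latitude 51.055°, longitude 93.625°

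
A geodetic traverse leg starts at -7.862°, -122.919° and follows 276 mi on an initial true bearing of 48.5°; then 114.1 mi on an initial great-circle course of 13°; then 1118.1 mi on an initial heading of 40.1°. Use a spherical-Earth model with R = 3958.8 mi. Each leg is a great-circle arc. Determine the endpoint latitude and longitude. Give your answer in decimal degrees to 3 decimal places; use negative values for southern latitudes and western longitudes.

Apply the spherical direct solution leg by leg, carrying full precision between legs.
Leg 1: from (-7.862°, -122.919°), δ = 276/3958.8 = 0.069718 rad, θ = 48.5° → φ = -5.206°, λ = -119.916°.
Leg 2: from (-5.206°, -119.916°), δ = 114.1/3958.8 = 0.028822 rad, θ = 13° → φ = -3.596°, λ = -119.544°.
Leg 3: from (-3.596°, -119.544°), δ = 1118.1/3958.8 = 0.282434 rad, θ = 40.1° → φ = 8.773°, λ = -109.079°.

latitude 8.773°, longitude -109.079°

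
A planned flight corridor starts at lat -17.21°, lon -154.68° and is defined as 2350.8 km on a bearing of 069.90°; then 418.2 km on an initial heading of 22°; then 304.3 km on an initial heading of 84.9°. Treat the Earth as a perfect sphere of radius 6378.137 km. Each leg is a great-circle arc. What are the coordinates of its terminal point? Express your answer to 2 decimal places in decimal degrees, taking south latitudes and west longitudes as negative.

Apply the spherical direct solution leg by leg, carrying full precision between legs.
Leg 1: from (-17.21°, -154.68°), δ = 2350.8/6378.137 = 0.368572 rad, θ = 69.9° → φ = -9.08°, λ = -134.64°.
Leg 2: from (-9.08°, -134.64°), δ = 418.2/6378.137 = 0.065568 rad, θ = 22° → φ = -5.59°, λ = -133.23°.
Leg 3: from (-5.59°, -133.23°), δ = 304.3/6378.137 = 0.047710 rad, θ = 84.9° → φ = -5.34°, λ = -130.50°.

latitude -5.34°, longitude -130.50°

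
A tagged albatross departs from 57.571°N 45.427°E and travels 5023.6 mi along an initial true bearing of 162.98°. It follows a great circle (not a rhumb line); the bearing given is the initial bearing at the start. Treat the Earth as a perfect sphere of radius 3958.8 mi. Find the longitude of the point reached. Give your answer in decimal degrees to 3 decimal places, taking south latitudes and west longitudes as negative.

longitude 62.153°

The arc subtends δ = 5023.6/3958.8 = 1.268970 rad at the centre.
Converting: φ₁ = 1.004804 rad, θ = 2.844538 rad.
sin φ₂ = sin φ₁ cos δ + cos φ₁ sin δ cos θ = (0.844057)(0.297264) + (0.536254)(0.954795)(-0.956203) = -0.238680
φ₂ = asin(-0.238680) = -0.241007 rad = -13.809°.
For the longitude increment, Δλ = atan2( sin θ sin δ cos φ₁, cos δ − sin φ₁ sin φ₂ ) = atan2(0.149869, 0.498724) = 16.726°.
λ₂ = λ₁ + Δλ = 62.153°.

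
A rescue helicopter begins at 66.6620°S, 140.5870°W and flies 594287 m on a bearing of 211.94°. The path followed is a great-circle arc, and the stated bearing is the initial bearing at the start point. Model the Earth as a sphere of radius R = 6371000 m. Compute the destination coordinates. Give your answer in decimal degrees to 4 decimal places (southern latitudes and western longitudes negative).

latitude -70.9977°, longitude -149.2914°

Central angle δ = d/R = 0.093280 rad.
Converting: φ₁ = -1.163471 rad, θ = 3.699051 rad.
Destination latitude: φ₂ = arcsin( sin φ₁ cos δ + cos φ₁ sin δ cos θ ) = arcsin(-0.945505) = -70.9977°.
Δλ = atan2( sin θ sin δ cos φ₁ , cos δ − sin φ₁ sin φ₂ ) = atan2(-0.019521, 0.127505) = -0.151921 rad = -8.7044°.
λ₂ = -140.5870° + -8.7044° = -149.2914°.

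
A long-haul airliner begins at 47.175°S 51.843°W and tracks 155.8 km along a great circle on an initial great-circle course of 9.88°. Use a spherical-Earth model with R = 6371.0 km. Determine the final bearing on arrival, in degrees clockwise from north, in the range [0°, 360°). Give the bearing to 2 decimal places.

final bearing 9.63°

Angular distance δ = d/R = 155.8 / 6371 = 0.024455 rad.
With φ₁ = -47.175° = -0.823359 rad and θ = 9.88° = 0.172439 rad:
Destination latitude: φ₂ = arcsin( sin φ₁ cos δ + cos φ₁ sin δ cos θ ) = arcsin(-0.716839) = -45.794°.
Then Δλ = atan2(0.002852, 0.473947) = 0.006018 rad, from sin θ sin δ cos φ₁ over cos δ − sin φ₁ sin φ₂.
λ₂ = -51.843° + 0.345° = -51.498°.
The forward bearing on arrival equals the back-azimuth from the destination plus 180°.
Back-azimuth from P₂ (-45.79°, -51.50°) to P₁ (-47.17°, -51.84°), with Δλ' = λ₁ − λ₂ = -0.34°: atan2( sin Δλ' cos φ₁ , cos φ₂ sin φ₁ − sin φ₂ cos φ₁ cos Δλ' ) = 189.63°.
Final bearing = (189.63° + 180°) mod 360° = 9.63°.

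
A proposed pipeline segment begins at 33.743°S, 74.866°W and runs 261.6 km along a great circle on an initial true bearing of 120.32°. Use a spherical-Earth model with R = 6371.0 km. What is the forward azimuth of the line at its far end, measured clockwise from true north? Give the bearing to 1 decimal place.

Angular distance δ = d/R = 261.6 / 6371 = 0.041061 rad.
With φ₁ = -33.743° = -0.588926 rad and θ = 120.32° = 2.099980 rad:
sin φ₂ = sin φ₁ cos δ + cos φ₁ sin δ cos θ = (-0.555469)(0.999157) + (0.831537)(0.041050)(-0.504829) = -0.572232
φ₂ = asin(-0.572232) = -0.609225 rad = -34.906°.
For the longitude increment, Δλ = atan2( sin θ sin δ cos φ₁, cos δ − sin φ₁ sin φ₂ ) = atan2(0.029465, 0.681300) = 2.476°.
λ₂ = -74.866° + 2.476° = -72.390°.
The forward bearing on arrival equals the back-azimuth from the destination plus 180°.
Back-azimuth from P₂ (-34.9°, -72.4°) to P₁ (-33.7°, -74.9°), with Δλ' = λ₁ − λ₂ = -2.5°: atan2( sin Δλ' cos φ₁ , cos φ₂ sin φ₁ − sin φ₂ cos φ₁ cos Δλ' ) = 298.9°.
Final bearing = (298.9° + 180°) mod 360° = 118.9°.

final bearing 118.9°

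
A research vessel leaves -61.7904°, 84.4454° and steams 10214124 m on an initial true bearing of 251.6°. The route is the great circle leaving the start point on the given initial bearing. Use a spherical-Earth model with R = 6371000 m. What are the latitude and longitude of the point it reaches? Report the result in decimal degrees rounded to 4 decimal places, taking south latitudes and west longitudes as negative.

latitude -6.9244°, longitude -22.7416°

The arc subtends δ = 10214124/6371000 = 1.603221 rad at the centre.
Converting: φ₁ = -1.078446 rad, θ = 4.391248 rad.
Applying the spherical law of cosines for sides, sin φ₂ = sin φ₁ cos δ + cos φ₁ sin δ cos θ = -0.120560, so φ₂ = -6.9244°.
Then Δλ = atan2(-0.448296, -0.138659) = -1.870766 rad, from sin θ sin δ cos φ₁ over cos δ − sin φ₁ sin φ₂.
λ₂ = λ₁ + Δλ = -22.7416°.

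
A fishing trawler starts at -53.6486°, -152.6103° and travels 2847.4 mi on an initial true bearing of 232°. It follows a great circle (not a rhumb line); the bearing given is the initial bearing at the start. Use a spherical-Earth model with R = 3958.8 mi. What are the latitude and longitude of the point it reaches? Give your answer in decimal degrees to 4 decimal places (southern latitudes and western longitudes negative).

latitude -57.8134°, longitude 130.3240°

The arc subtends δ = 2847.4/3958.8 = 0.719258 rad at the centre.
Start latitude φ₁ = -0.936345 rad; initial bearing θ = 4.049164 rad.
sin φ₂ = sin φ₁ cos δ + cos φ₁ sin δ cos θ = (-0.805397)(0.752295) + (0.592736)(0.658827)(-0.615661) = -0.846318
φ₂ = asin(-0.846318) = -1.009034 rad = -57.8134°.
For the longitude increment, Δλ = atan2( sin θ sin δ cos φ₁, cos δ − sin φ₁ sin φ₂ ) = atan2(-0.307726, 0.070673) = -77.0657°.
λ₂ = -152.6103° + -77.0657° = -229.6760°, normalized to (−180°, 180°] → 130.3240°.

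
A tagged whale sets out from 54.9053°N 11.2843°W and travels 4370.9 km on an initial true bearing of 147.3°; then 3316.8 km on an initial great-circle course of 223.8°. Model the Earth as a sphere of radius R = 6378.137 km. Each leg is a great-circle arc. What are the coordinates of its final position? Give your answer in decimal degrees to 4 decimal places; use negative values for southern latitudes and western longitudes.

Apply the spherical direct solution leg by leg, carrying full precision between legs.
Leg 1: from (54.9053°, -11.2843°), δ = 4370.9/6378.137 = 0.685294 rad, θ = 147.3° → φ = 19.1035°, λ = 9.9293°.
Leg 2: from (19.1035°, 9.9293°), δ = 3316.8/6378.137 = 0.520026 rad, θ = 223.8° → φ = -3.1461°, λ = -10.2188°.

latitude -3.1461°, longitude -10.2188°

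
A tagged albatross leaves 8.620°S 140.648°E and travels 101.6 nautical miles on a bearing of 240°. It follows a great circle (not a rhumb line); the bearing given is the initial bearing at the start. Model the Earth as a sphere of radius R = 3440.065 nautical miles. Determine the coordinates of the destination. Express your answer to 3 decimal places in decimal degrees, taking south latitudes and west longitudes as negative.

The arc subtends δ = 101.6/3440.065 = 0.029534 rad at the centre.
With φ₁ = -8.620° = -0.150447 rad and θ = 240° = 4.188790 rad:
Destination latitude: φ₂ = arcsin( sin φ₁ cos δ + cos φ₁ sin δ cos θ ) = arcsin(-0.164413) = -9.463°.
Then Δλ = atan2(-0.025285, 0.974922) = -0.025929 rad, from sin θ sin δ cos φ₁ over cos δ − sin φ₁ sin φ₂.
λ₂ = 140.648° + -1.486° = 139.162°.

latitude -9.463°, longitude 139.162°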